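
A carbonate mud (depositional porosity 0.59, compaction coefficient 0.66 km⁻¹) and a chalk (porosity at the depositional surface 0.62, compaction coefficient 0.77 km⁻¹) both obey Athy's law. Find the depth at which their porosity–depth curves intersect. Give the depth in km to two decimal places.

0.45 km

Set n₀ₐ e^(−βₐZ) = n₀ᵦ e^(−βᵦZ) ⇒ ln(n₀ₐ/n₀ᵦ) = (βₐ − βᵦ)·Z
Z = ln(0.59/0.62) / (0.66 − 0.77) = -0.0496 / -0.11 = 0.451 km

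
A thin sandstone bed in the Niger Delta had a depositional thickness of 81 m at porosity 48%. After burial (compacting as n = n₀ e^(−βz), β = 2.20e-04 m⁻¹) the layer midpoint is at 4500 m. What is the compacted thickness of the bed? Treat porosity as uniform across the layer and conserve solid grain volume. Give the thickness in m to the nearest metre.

51 m

Working in km (1 km = 1000 m; β in km⁻¹ = β in m⁻¹ × 1000):
Porosity at 4.5 km: n = 0.48·exp(−0.22×4.5) = 0.1784
Solid-volume conservation: h(1−n) = h₀(1−n₀) ⇒ h = h₀·(1−n₀)/(1−n)
h = 0.081 × (1 − 0.48)/(1 − 0.1784) = 0.081 × 0.6329 = 0.0513 km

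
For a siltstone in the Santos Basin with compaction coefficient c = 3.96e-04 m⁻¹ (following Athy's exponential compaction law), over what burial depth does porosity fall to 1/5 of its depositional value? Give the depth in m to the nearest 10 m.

Working in km (1 km = 1000 m; c in km⁻¹ = c in m⁻¹ × 1000):
φ/φ₀ = 1/5 ⇒ exp(−c·Z) = 1/5 ⇒ Z = ln(5) / c
Z = 1.6094 / 0.396 = 4.064 km

4060 m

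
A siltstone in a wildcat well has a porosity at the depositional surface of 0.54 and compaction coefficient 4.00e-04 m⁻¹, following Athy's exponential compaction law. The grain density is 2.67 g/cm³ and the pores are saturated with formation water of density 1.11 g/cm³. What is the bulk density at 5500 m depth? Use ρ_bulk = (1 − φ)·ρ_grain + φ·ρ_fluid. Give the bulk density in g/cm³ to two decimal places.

2.58 g/cm³

Working in km (1 km = 1000 m; c in km⁻¹ = c in m⁻¹ × 1000):
Porosity at depth: φ = 0.54·exp(−0.4×5.5) = 0.54×0.1108 = 0.0598
Bulk density: ρ_b = (1−φ)ρ_g + φ·ρ_f = 0.9402×2.67 + 0.0598×1.11
       = 2.510 + 0.066 = 2.577 g/cm³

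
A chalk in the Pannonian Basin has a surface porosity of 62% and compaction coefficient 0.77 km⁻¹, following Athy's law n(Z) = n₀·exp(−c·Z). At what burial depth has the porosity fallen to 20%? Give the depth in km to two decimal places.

Invert Athy's law: Z = ln(n₀/n) / c
Z = ln(0.62/0.2) / 0.77 = ln(3.1) / 0.77 = 1.1314 / 0.77 = 1.469 km

1.47 km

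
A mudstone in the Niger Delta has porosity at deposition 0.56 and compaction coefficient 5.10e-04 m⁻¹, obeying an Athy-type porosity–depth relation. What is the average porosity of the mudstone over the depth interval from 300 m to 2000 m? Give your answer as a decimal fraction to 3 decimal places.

0.321

Working in km (1 km = 1000 m; c in km⁻¹ = c in m⁻¹ × 1000):
⟨n⟩ = (1/(d₂−d₁)) ∫ n₀ e^(−cd) dd = n₀·(e^(−c·d₁) − e^(−c·d₂)) / (c·(d₂−d₁))
e^(−0.51×0.3) = 0.8581; e^(−0.51×2) = 0.3606
⟨n⟩ = 0.56 × (0.8581 − 0.3606) / (0.51 × 1.7) = 0.56 × 0.5739 = 0.3214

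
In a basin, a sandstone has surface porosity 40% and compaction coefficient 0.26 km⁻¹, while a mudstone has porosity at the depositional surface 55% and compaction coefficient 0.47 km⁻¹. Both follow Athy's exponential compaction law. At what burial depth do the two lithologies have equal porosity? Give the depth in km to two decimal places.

1.52 km

Set phi₀ₐ e^(−cₐz) = phi₀ᵦ e^(−cᵦz) ⇒ ln(phi₀ₐ/phi₀ᵦ) = (cₐ − cᵦ)·z
z = ln(0.4/0.55) / (0.26 − 0.47) = -0.3185 / -0.21 = 1.516 km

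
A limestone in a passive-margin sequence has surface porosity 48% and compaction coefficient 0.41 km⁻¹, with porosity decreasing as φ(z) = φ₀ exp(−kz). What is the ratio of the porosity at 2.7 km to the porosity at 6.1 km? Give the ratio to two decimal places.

φ(z₁)/φ(z₂) = e^(−k·z₁)/e^(−k·z₂) = e^{k(z₂−z₁)}
= exp(0.41 × 3.4) = exp(1.394) = 4.0309

4.03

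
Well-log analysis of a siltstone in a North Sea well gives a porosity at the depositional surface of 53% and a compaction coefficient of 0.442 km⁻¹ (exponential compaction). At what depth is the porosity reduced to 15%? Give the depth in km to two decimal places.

Invert Athy's law: Z = ln(n₀/n) / k
Z = ln(0.53/0.15) / 0.442 = ln(3.533) / 0.442 = 1.2622 / 0.442 = 2.856 km

2.86 km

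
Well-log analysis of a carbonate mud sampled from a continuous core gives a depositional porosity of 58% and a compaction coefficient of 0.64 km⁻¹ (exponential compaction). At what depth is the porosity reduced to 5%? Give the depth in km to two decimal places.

Invert Athy's law: z = ln(φ₀/φ) / c
z = ln(0.58/0.05) / 0.64 = ln(11.6) / 0.64 = 2.4510 / 0.64 = 3.830 km

3.83 km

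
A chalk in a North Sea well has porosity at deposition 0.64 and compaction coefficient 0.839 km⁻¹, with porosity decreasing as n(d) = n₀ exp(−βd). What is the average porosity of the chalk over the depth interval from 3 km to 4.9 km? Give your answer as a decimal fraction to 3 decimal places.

⟨n⟩ = (1/(d₂−d₁)) ∫ n₀ e^(−βd) dd = n₀·(e^(−β·d₁) − e^(−β·d₂)) / (β·(d₂−d₁))
e^(−0.839×3) = 0.0807; e^(−0.839×4.9) = 0.0164
⟨n⟩ = 0.64 × (0.0807 − 0.0164) / (0.839 × 1.9) = 0.64 × 0.0403 = 0.0258

0.026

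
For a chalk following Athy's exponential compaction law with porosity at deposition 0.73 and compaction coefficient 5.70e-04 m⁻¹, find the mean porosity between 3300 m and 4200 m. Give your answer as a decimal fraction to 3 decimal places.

0.087

Working in km (1 km = 1000 m; c in km⁻¹ = c in m⁻¹ × 1000):
⟨φ⟩ = (1/(d₂−d₁)) ∫ φ₀ e^(−cd) dd = φ₀·(e^(−c·d₁) − e^(−c·d₂)) / (c·(d₂−d₁))
e^(−0.57×3.3) = 0.1524; e^(−0.57×4.2) = 0.0913
⟨φ⟩ = 0.73 × (0.1524 − 0.0913) / (0.57 × 0.9) = 0.73 × 0.1192 = 0.0871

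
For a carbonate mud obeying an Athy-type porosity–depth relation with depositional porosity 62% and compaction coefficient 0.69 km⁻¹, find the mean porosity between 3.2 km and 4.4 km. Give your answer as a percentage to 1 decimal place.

⟨φ⟩ = (1/(z₂−z₁)) ∫ φ₀ e^(−βz) dz = φ₀·(e^(−β·z₁) − e^(−β·z₂)) / (β·(z₂−z₁))
e^(−0.69×3.2) = 0.1099; e^(−0.69×4.4) = 0.0480
⟨φ⟩ = 0.62 × (0.1099 − 0.0480) / (0.69 × 1.2) = 0.62 × 0.0748 = 0.0463

4.6%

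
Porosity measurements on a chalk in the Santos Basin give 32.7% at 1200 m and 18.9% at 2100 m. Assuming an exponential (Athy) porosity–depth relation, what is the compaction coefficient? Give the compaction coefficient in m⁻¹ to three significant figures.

0.000609 m⁻¹

Working in km (1 km = 1000 m; c in km⁻¹ = c in m⁻¹ × 1000):
Athy: φ(Z) = φ₀ e^(−cZ) ⇒ φ₁/φ₂ = e^{c(Z₂−Z₁)} ⇒ c = ln(φ₁/φ₂)/(Z₂−Z₁)
c = ln(0.327/0.189) / (2.1 − 1.2) = ln(1.73) / 0.9 = 0.5482 / 0.9 = 0.6091 km⁻¹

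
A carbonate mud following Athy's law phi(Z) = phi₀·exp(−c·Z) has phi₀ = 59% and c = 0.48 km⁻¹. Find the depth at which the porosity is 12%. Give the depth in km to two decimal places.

Invert Athy's law: Z = ln(phi₀/phi) / c
Z = ln(0.59/0.12) / 0.48 = ln(4.917) / 0.48 = 1.5926 / 0.48 = 3.318 km

3.32 km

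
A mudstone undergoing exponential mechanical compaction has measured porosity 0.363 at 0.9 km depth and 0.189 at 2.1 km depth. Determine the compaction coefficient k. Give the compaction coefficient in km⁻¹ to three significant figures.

Athy: phi(z) = phi₀ e^(−kz) ⇒ phi₁/phi₂ = e^{k(z₂−z₁)} ⇒ k = ln(phi₁/phi₂)/(z₂−z₁)
k = ln(0.363/0.189) / (2.1 − 0.9) = ln(1.921) / 1.2 = 0.6527 / 1.2 = 0.5439 km⁻¹

0.544 km⁻¹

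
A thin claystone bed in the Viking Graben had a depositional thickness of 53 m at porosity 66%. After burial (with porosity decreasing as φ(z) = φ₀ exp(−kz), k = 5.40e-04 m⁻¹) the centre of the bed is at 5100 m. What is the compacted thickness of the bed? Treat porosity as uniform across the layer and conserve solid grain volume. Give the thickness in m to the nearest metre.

19 m

Working in km (1 km = 1000 m; k in km⁻¹ = k in m⁻¹ × 1000):
Porosity at 5.1 km: φ = 0.66·exp(−0.54×5.1) = 0.0420
Solid-volume conservation: h(1−φ) = h₀(1−φ₀) ⇒ h = h₀·(1−φ₀)/(1−φ)
h = 0.053 × (1 − 0.66)/(1 − 0.0420) = 0.053 × 0.3549 = 0.0188 km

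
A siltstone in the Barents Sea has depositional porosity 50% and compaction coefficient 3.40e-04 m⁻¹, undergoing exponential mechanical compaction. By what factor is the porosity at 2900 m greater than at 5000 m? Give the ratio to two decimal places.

2.04

Working in km (1 km = 1000 m; c in km⁻¹ = c in m⁻¹ × 1000):
n(z₁)/n(z₂) = e^(−c·z₁)/e^(−c·z₂) = e^{c(z₂−z₁)}
= exp(0.34 × 2.1) = exp(0.714) = 2.0421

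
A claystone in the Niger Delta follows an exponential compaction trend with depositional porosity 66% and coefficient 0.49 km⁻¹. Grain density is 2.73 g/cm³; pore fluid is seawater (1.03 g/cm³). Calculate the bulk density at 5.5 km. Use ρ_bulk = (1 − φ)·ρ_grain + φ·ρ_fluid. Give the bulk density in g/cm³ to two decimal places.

Porosity at depth: n = 0.66·exp(−0.49×5.5) = 0.66×0.0675 = 0.0446
Bulk density: ρ_b = (1−n)ρ_g + n·ρ_f = 0.9554×2.73 + 0.0446×1.03
       = 2.608 + 0.046 = 2.654 g/cm³

2.65 g/cm³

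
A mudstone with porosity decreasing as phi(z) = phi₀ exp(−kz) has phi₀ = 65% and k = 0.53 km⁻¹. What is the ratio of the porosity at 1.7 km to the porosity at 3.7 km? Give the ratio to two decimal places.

2.89

phi(z₁)/phi(z₂) = e^(−k·z₁)/e^(−k·z₂) = e^{k(z₂−z₁)}
= exp(0.53 × 2) = exp(1.06) = 2.8864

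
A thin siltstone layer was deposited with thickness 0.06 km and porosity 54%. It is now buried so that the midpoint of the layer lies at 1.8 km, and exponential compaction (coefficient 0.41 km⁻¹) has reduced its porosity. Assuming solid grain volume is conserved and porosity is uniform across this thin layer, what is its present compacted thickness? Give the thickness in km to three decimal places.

Porosity at 1.8 km: phi = 0.54·exp(−0.41×1.8) = 0.2582
Solid-volume conservation: h(1−phi) = h₀(1−phi₀) ⇒ h = h₀·(1−phi₀)/(1−phi)
h = 0.06 × (1 − 0.54)/(1 − 0.2582) = 0.06 × 0.6201 = 0.0372 km

0.037 km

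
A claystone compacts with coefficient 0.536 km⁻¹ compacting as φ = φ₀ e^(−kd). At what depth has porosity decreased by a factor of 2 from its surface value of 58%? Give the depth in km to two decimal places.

1.29 km

φ/φ₀ = 1/2 ⇒ exp(−k·d) = 1/2 ⇒ d = ln(2) / k
d = 0.6931 / 0.536 = 1.293 km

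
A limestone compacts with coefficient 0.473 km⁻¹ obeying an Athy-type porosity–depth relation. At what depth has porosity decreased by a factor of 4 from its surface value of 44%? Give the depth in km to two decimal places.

n/n₀ = 1/4 ⇒ exp(−β·z) = 1/4 ⇒ z = ln(4) / β
z = 1.3863 / 0.473 = 2.931 km

2.93 km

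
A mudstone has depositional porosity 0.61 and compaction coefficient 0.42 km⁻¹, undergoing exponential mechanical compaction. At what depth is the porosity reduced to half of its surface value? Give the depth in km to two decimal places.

1.65 km

phi/phi₀ = 1/2 ⇒ exp(−c·Z) = 1/2 ⇒ Z = ln(2) / c
Z = 0.6931 / 0.42 = 1.650 km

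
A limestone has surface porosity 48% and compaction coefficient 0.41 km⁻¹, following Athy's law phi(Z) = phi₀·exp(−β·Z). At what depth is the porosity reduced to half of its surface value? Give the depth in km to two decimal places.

1.69 km

phi/phi₀ = 1/2 ⇒ exp(−β·Z) = 1/2 ⇒ Z = ln(2) / β
Z = 0.6931 / 0.41 = 1.691 km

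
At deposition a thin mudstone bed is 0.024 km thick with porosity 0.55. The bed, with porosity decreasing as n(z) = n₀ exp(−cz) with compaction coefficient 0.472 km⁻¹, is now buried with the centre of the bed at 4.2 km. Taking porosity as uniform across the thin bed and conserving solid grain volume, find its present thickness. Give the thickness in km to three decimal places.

Porosity at 4.2 km: n = 0.55·exp(−0.472×4.2) = 0.0758
Solid-volume conservation: h(1−n) = h₀(1−n₀) ⇒ h = h₀·(1−n₀)/(1−n)
h = 0.024 × (1 − 0.55)/(1 − 0.0758) = 0.024 × 0.4869 = 0.0117 km

0.012 km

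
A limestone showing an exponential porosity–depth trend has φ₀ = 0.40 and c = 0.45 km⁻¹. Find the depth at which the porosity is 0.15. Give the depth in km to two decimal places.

Invert Athy's law: Z = ln(φ₀/φ) / c
Z = ln(0.4/0.15) / 0.45 = ln(2.667) / 0.45 = 0.9808 / 0.45 = 2.180 km

2.18 km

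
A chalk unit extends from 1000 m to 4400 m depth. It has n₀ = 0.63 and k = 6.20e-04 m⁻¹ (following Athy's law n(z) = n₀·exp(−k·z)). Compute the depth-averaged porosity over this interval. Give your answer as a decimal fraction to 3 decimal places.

0.141

Working in km (1 km = 1000 m; k in km⁻¹ = k in m⁻¹ × 1000):
⟨n⟩ = (1/(z₂−z₁)) ∫ n₀ e^(−kz) dz = n₀·(e^(−k·z₁) − e^(−k·z₂)) / (k·(z₂−z₁))
e^(−0.62×1) = 0.5379; e^(−0.62×4.4) = 0.0653
⟨n⟩ = 0.63 × (0.5379 − 0.0653) / (0.62 × 3.4) = 0.63 × 0.2242 = 0.1412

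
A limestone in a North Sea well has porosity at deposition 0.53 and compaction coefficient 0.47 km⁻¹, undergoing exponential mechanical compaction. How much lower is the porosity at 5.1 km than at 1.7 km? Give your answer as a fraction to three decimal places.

0.190

phi(1.7) = 0.53·e^(−0.47×1.7) = 0.2384
phi(5.1) = 0.53·e^(−0.47×5.1) = 0.0482
Δphi = 0.2384 − 0.0482 = 0.1902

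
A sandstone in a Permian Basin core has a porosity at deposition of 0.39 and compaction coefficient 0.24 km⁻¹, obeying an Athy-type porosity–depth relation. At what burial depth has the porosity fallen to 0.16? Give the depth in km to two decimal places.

Invert Athy's law: Z = ln(phi₀/phi) / β
Z = ln(0.39/0.16) / 0.24 = ln(2.438) / 0.24 = 0.8910 / 0.24 = 3.712 km

3.71 km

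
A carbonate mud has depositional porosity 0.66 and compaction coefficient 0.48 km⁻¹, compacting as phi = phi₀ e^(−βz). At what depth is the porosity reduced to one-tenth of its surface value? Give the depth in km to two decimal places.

phi/phi₀ = 1/10 ⇒ exp(−β·z) = 1/10 ⇒ z = ln(10) / β
z = 2.3026 / 0.48 = 4.797 km

4.80 km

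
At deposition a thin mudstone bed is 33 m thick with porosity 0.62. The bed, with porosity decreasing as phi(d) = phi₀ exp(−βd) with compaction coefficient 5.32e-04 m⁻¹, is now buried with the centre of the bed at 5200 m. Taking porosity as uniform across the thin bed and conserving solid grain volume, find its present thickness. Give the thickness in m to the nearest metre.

13 m

Working in km (1 km = 1000 m; β in km⁻¹ = β in m⁻¹ × 1000):
Porosity at 5.2 km: phi = 0.62·exp(−0.532×5.2) = 0.0390
Solid-volume conservation: h(1−phi) = h₀(1−phi₀) ⇒ h = h₀·(1−phi₀)/(1−phi)
h = 0.033 × (1 − 0.62)/(1 − 0.0390) = 0.033 × 0.3954 = 0.0130 km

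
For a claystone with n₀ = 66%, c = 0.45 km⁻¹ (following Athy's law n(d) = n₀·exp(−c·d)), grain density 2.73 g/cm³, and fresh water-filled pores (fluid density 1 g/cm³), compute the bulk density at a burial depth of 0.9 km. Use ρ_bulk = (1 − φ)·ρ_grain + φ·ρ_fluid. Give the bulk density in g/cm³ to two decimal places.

Porosity at depth: n = 0.66·exp(−0.45×0.9) = 0.66×0.6670 = 0.4402
Bulk density: ρ_b = (1−n)ρ_g + n·ρ_f = 0.5598×2.73 + 0.4402×1
       = 1.528 + 0.440 = 1.968 g/cm³

1.97 g/cm³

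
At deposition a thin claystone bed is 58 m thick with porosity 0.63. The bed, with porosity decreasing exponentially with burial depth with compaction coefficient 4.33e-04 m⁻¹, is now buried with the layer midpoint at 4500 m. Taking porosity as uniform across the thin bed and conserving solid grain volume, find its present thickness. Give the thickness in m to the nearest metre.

24 m

Working in km (1 km = 1000 m; k in km⁻¹ = k in m⁻¹ × 1000):
Porosity at 4.5 km: n = 0.63·exp(−0.433×4.5) = 0.0898
Solid-volume conservation: h(1−n) = h₀(1−n₀) ⇒ h = h₀·(1−n₀)/(1−n)
h = 0.058 × (1 − 0.63)/(1 − 0.0898) = 0.058 × 0.4065 = 0.0236 km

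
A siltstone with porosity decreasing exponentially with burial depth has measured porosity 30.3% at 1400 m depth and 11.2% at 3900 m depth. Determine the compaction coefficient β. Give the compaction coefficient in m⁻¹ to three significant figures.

Working in km (1 km = 1000 m; β in km⁻¹ = β in m⁻¹ × 1000):
Athy: phi(d) = phi₀ e^(−βd) ⇒ phi₁/phi₂ = e^{β(d₂−d₁)} ⇒ β = ln(phi₁/phi₂)/(d₂−d₁)
β = ln(0.303/0.112) / (3.9 − 1.4) = ln(2.705) / 2.5 = 0.9952 / 2.5 = 0.3981 km⁻¹

0.000398 m⁻¹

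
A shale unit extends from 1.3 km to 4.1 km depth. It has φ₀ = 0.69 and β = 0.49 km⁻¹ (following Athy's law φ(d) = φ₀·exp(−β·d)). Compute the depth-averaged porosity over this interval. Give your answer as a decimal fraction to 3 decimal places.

0.199

⟨φ⟩ = (1/(d₂−d₁)) ∫ φ₀ e^(−βd) dd = φ₀·(e^(−β·d₁) − e^(−β·d₂)) / (β·(d₂−d₁))
e^(−0.49×1.3) = 0.5289; e^(−0.49×4.1) = 0.1341
⟨φ⟩ = 0.69 × (0.5289 − 0.1341) / (0.49 × 2.8) = 0.69 × 0.2877 = 0.1985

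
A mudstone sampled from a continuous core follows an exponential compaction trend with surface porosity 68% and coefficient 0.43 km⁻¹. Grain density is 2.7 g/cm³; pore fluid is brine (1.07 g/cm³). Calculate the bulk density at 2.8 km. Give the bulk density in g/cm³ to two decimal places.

2.37 g/cm³

Porosity at depth: phi = 0.68·exp(−0.43×2.8) = 0.68×0.3000 = 0.2040
Bulk density: ρ_b = (1−phi)ρ_g + phi·ρ_f = 0.7960×2.7 + 0.2040×1.07
       = 2.149 + 0.218 = 2.367 g/cm³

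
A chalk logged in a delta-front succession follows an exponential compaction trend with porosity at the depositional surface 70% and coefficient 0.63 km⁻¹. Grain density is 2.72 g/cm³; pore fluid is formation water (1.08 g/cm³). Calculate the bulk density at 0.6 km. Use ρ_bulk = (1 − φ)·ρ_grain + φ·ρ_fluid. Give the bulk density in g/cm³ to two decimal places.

1.93 g/cm³

Porosity at depth: n = 0.7·exp(−0.63×0.6) = 0.7×0.6852 = 0.4797
Bulk density: ρ_b = (1−n)ρ_g + n·ρ_f = 0.5203×2.72 + 0.4797×1.08
       = 1.415 + 0.518 = 1.933 g/cm³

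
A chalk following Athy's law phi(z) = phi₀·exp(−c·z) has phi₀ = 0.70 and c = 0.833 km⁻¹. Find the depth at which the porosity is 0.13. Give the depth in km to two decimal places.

2.02 km

Invert Athy's law: z = ln(phi₀/phi) / c
z = ln(0.7/0.13) / 0.833 = ln(5.385) / 0.833 = 1.6835 / 0.833 = 2.021 km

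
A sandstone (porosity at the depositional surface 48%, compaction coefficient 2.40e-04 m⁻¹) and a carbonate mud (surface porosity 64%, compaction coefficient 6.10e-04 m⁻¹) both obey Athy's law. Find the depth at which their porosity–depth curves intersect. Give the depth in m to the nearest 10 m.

780 m

Working in km (1 km = 1000 m; c in km⁻¹ = c in m⁻¹ × 1000):
Set phi₀ₐ e^(−cₐZ) = phi₀ᵦ e^(−cᵦZ) ⇒ ln(phi₀ₐ/phi₀ᵦ) = (cₐ − cᵦ)·Z
Z = ln(0.48/0.64) / (0.24 − 0.61) = -0.2877 / -0.37 = 0.778 km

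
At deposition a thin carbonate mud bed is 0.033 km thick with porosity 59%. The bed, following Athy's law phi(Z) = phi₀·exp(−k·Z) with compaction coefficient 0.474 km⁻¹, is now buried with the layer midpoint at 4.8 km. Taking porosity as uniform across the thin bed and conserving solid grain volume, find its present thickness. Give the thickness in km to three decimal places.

Porosity at 4.8 km: phi = 0.59·exp(−0.474×4.8) = 0.0606
Solid-volume conservation: h(1−phi) = h₀(1−phi₀) ⇒ h = h₀·(1−phi₀)/(1−phi)
h = 0.033 × (1 − 0.59)/(1 − 0.0606) = 0.033 × 0.4365 = 0.0144 km

0.014 km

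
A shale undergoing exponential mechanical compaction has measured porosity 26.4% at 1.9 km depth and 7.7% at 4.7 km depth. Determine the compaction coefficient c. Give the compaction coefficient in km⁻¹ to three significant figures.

0.440 km⁻¹

Athy: n(d) = n₀ e^(−cd) ⇒ n₁/n₂ = e^{c(d₂−d₁)} ⇒ c = ln(n₁/n₂)/(d₂−d₁)
c = ln(0.264/0.077) / (4.7 − 1.9) = ln(3.429) / 2.8 = 1.2321 / 2.8 = 0.4401 km⁻¹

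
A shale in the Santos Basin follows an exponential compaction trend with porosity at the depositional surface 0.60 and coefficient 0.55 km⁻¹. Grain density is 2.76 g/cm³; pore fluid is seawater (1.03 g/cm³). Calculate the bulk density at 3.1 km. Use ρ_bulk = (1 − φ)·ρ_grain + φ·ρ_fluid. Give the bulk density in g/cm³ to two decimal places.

Porosity at depth: phi = 0.6·exp(−0.55×3.1) = 0.6×0.1818 = 0.1091
Bulk density: ρ_b = (1−phi)ρ_g + phi·ρ_f = 0.8909×2.76 + 0.1091×1.03
       = 2.459 + 0.112 = 2.571 g/cm³

2.57 g/cm³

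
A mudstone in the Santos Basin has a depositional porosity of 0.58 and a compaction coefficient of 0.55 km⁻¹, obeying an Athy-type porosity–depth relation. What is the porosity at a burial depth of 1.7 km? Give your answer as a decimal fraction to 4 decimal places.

n = n₀·exp(−k·Z) = 0.58 × exp(−0.55 × 1.7) = 0.58 × exp(−0.935)
  = 0.58 × 0.3926 = 0.2277

0.2277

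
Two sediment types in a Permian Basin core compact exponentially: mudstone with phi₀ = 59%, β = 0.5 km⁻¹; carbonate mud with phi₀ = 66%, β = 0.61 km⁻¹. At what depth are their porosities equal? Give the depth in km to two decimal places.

Set phi₀ₐ e^(−βₐZ) = phi₀ᵦ e^(−βᵦZ) ⇒ ln(phi₀ₐ/phi₀ᵦ) = (βₐ − βᵦ)·Z
Z = ln(0.59/0.66) / (0.5 − 0.61) = -0.1121 / -0.11 = 1.019 km

1.02 km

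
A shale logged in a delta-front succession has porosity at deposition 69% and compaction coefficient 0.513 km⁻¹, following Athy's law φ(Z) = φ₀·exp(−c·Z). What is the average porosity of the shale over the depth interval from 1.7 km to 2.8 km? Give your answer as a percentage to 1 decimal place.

⟨φ⟩ = (1/(Z₂−Z₁)) ∫ φ₀ e^(−cZ) dZ = φ₀·(e^(−c·Z₁) − e^(−c·Z₂)) / (c·(Z₂−Z₁))
e^(−0.513×1.7) = 0.4181; e^(−0.513×2.8) = 0.2378
⟨φ⟩ = 0.69 × (0.4181 − 0.2378) / (0.513 × 1.1) = 0.69 × 0.3195 = 0.2205

22.0%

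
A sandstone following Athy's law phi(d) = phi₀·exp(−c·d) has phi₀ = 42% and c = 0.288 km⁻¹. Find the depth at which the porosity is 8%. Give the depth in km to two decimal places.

5.76 km

Invert Athy's law: d = ln(phi₀/phi) / c
d = ln(0.42/0.08) / 0.288 = ln(5.25) / 0.288 = 1.6582 / 0.288 = 5.758 km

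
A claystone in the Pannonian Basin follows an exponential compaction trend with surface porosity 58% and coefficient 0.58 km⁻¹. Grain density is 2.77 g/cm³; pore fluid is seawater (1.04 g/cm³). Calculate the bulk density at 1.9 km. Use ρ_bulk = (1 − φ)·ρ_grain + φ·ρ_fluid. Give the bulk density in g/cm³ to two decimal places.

Porosity at depth: phi = 0.58·exp(−0.58×1.9) = 0.58×0.3322 = 0.1927
Bulk density: ρ_b = (1−phi)ρ_g + phi·ρ_f = 0.8073×2.77 + 0.1927×1.04
       = 2.236 + 0.200 = 2.437 g/cm³

2.44 g/cm³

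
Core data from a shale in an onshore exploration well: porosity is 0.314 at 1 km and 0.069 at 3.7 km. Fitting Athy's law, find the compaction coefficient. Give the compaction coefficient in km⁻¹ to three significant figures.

Athy: phi(z) = phi₀ e^(−βz) ⇒ phi₁/phi₂ = e^{β(z₂−z₁)} ⇒ β = ln(phi₁/phi₂)/(z₂−z₁)
β = ln(0.314/0.069) / (3.7 − 1) = ln(4.551) / 2.7 = 1.5153 / 2.7 = 0.5612 km⁻¹

0.561 km⁻¹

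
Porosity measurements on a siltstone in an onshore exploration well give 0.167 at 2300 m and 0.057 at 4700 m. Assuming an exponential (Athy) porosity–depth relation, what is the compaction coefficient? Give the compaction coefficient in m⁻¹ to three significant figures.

Working in km (1 km = 1000 m; β in km⁻¹ = β in m⁻¹ × 1000):
Athy: phi(z) = phi₀ e^(−βz) ⇒ phi₁/phi₂ = e^{β(z₂−z₁)} ⇒ β = ln(phi₁/phi₂)/(z₂−z₁)
β = ln(0.167/0.057) / (4.7 − 2.3) = ln(2.93) / 2.4 = 1.0749 / 2.4 = 0.4479 km⁻¹

0.000448 m⁻¹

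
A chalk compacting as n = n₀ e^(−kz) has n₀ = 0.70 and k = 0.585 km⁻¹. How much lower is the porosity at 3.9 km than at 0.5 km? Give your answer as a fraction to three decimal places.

n(0.5) = 0.7·e^(−0.585×0.5) = 0.5225
n(3.9) = 0.7·e^(−0.585×3.9) = 0.0715
Δn = 0.5225 − 0.0715 = 0.4510

0.451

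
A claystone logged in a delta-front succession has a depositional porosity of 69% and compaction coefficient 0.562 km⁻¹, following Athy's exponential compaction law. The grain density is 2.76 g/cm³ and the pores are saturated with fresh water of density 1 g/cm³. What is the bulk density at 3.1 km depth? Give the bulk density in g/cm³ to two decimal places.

Porosity at depth: phi = 0.69·exp(−0.562×3.1) = 0.69×0.1751 = 0.1208
Bulk density: ρ_b = (1−phi)ρ_g + phi·ρ_f = 0.8792×2.76 + 0.1208×1
       = 2.426 + 0.121 = 2.547 g/cm³

2.55 g/cm³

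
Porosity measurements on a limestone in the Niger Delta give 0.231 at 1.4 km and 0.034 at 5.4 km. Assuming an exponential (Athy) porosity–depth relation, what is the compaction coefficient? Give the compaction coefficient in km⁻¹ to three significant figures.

Athy: phi(d) = phi₀ e^(−kd) ⇒ phi₁/phi₂ = e^{k(d₂−d₁)} ⇒ k = ln(phi₁/phi₂)/(d₂−d₁)
k = ln(0.231/0.034) / (5.4 − 1.4) = ln(6.794) / 4 = 1.9161 / 4 = 0.479 km⁻¹

0.479 km⁻¹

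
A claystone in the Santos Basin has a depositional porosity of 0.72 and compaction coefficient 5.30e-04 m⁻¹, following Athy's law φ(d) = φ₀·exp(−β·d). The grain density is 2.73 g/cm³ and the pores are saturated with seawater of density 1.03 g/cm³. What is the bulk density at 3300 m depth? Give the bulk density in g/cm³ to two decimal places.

2.52 g/cm³

Working in km (1 km = 1000 m; β in km⁻¹ = β in m⁻¹ × 1000):
Porosity at depth: φ = 0.72·exp(−0.53×3.3) = 0.72×0.1739 = 0.1252
Bulk density: ρ_b = (1−φ)ρ_g + φ·ρ_f = 0.8748×2.73 + 0.1252×1.03
       = 2.388 + 0.129 = 2.517 g/cm³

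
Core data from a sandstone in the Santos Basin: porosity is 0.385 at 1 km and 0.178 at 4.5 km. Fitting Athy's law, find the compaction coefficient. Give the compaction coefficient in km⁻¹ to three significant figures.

Athy: phi(z) = phi₀ e^(−cz) ⇒ phi₁/phi₂ = e^{c(z₂−z₁)} ⇒ c = ln(phi₁/phi₂)/(z₂−z₁)
c = ln(0.385/0.178) / (4.5 − 1) = ln(2.163) / 3.5 = 0.7715 / 3.5 = 0.2204 km⁻¹

0.220 km⁻¹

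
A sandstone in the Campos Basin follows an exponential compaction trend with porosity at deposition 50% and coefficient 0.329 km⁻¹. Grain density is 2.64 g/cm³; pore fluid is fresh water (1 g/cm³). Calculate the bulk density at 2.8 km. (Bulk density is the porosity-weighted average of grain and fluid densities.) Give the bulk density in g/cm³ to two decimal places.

Porosity at depth: phi = 0.5·exp(−0.329×2.8) = 0.5×0.3980 = 0.1990
Bulk density: ρ_b = (1−phi)ρ_g + phi·ρ_f = 0.8010×2.64 + 0.1990×1
       = 2.115 + 0.199 = 2.314 g/cm³

2.31 g/cm³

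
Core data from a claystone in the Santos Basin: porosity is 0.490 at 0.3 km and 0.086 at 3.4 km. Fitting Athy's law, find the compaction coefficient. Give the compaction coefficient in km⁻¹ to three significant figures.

Athy: n(Z) = n₀ e^(−kZ) ⇒ n₁/n₂ = e^{k(Z₂−Z₁)} ⇒ k = ln(n₁/n₂)/(Z₂−Z₁)
k = ln(0.49/0.086) / (3.4 − 0.3) = ln(5.698) / 3.1 = 1.7401 / 3.1 = 0.5613 km⁻¹

0.561 km⁻¹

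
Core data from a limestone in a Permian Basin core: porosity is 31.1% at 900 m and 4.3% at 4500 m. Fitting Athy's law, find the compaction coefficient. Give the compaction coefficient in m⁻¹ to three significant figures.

Working in km (1 km = 1000 m; β in km⁻¹ = β in m⁻¹ × 1000):
Athy: n(d) = n₀ e^(−βd) ⇒ n₁/n₂ = e^{β(d₂−d₁)} ⇒ β = ln(n₁/n₂)/(d₂−d₁)
β = ln(0.311/0.043) / (4.5 − 0.9) = ln(7.233) / 3.6 = 1.9786 / 3.6 = 0.5496 km⁻¹

0.000550 m⁻¹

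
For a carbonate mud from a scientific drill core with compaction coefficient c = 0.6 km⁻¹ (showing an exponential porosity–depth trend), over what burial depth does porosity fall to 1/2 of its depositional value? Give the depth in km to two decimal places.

1.16 km

phi/phi₀ = 1/2 ⇒ exp(−c·z) = 1/2 ⇒ z = ln(2) / c
z = 0.6931 / 0.6 = 1.155 km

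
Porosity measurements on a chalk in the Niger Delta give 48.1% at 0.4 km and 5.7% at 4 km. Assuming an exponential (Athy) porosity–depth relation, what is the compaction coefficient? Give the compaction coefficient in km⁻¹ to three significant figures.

0.592 km⁻¹

Athy: n(d) = n₀ e^(−cd) ⇒ n₁/n₂ = e^{c(d₂−d₁)} ⇒ c = ln(n₁/n₂)/(d₂−d₁)
c = ln(0.481/0.057) / (4 − 0.4) = ln(8.439) / 3.6 = 2.1328 / 3.6 = 0.5924 km⁻¹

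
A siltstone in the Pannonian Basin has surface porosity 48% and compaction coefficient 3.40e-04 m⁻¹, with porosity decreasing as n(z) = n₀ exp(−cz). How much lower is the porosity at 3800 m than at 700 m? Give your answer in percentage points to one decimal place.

24.6 percentage points

Working in km (1 km = 1000 m; c in km⁻¹ = c in m⁻¹ × 1000):
n(0.7) = 0.48·e^(−0.34×0.7) = 0.3783
n(3.8) = 0.48·e^(−0.34×3.8) = 0.1319
Δn = 0.3783 − 0.1319 = 0.2465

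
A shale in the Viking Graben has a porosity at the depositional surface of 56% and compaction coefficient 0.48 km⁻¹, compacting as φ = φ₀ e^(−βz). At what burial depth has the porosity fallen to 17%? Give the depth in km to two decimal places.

2.48 km

Invert Athy's law: z = ln(φ₀/φ) / β
z = ln(0.56/0.17) / 0.48 = ln(3.294) / 0.48 = 1.1921 / 0.48 = 2.484 km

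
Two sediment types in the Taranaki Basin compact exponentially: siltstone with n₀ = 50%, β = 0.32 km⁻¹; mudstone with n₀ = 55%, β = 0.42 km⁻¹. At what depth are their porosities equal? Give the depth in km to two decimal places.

Set n₀ₐ e^(−βₐZ) = n₀ᵦ e^(−βᵦZ) ⇒ ln(n₀ₐ/n₀ᵦ) = (βₐ − βᵦ)·Z
Z = ln(0.5/0.55) / (0.32 − 0.42) = -0.0953 / -0.1 = 0.953 km

0.95 km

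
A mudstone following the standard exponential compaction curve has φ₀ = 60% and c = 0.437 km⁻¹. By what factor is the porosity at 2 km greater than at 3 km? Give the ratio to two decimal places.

1.55

φ(z₁)/φ(z₂) = e^(−c·z₁)/e^(−c·z₂) = e^{c(z₂−z₁)}
= exp(0.437 × 1) = exp(0.437) = 1.5481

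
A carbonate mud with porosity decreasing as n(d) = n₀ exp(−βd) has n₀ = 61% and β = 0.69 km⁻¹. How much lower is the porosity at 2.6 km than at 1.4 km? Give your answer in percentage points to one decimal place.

n(1.4) = 0.61·e^(−0.69×1.4) = 0.2322
n(2.6) = 0.61·e^(−0.69×2.6) = 0.1014
Δn = 0.2322 − 0.1014 = 0.1307

13.1 percentage points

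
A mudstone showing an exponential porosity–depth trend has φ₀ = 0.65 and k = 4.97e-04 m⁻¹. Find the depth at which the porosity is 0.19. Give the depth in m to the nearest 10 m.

2470 m

Working in km (1 km = 1000 m; k in km⁻¹ = k in m⁻¹ × 1000):
Invert Athy's law: Z = ln(φ₀/φ) / k
Z = ln(0.65/0.19) / 0.497 = ln(3.421) / 0.497 = 1.2299 / 0.497 = 2.475 km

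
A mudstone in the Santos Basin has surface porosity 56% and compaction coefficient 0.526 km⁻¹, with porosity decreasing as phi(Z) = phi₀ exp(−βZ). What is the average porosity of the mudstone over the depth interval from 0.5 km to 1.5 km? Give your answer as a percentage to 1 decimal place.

33.5%

⟨phi⟩ = (1/(Z₂−Z₁)) ∫ phi₀ e^(−βZ) dZ = phi₀·(e^(−β·Z₁) − e^(−β·Z₂)) / (β·(Z₂−Z₁))
e^(−0.526×0.5) = 0.7687; e^(−0.526×1.5) = 0.4543
⟨phi⟩ = 0.56 × (0.7687 − 0.4543) / (0.526 × 1) = 0.56 × 0.5978 = 0.3348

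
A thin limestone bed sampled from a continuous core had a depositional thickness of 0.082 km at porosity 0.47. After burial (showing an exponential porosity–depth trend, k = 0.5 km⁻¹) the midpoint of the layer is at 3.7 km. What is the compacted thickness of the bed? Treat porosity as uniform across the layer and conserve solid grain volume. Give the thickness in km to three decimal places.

0.047 km

Porosity at 3.7 km: n = 0.47·exp(−0.5×3.7) = 0.0739
Solid-volume conservation: h(1−n) = h₀(1−n₀) ⇒ h = h₀·(1−n₀)/(1−n)
h = 0.082 × (1 − 0.47)/(1 − 0.0739) = 0.082 × 0.5723 = 0.0469 km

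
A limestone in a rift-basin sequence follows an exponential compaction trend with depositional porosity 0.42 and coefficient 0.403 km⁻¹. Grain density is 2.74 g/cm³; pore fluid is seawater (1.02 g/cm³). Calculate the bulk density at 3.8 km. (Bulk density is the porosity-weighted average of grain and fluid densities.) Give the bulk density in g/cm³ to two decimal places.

2.58 g/cm³

Porosity at depth: phi = 0.42·exp(−0.403×3.8) = 0.42×0.2162 = 0.0908
Bulk density: ρ_b = (1−phi)ρ_g + phi·ρ_f = 0.9092×2.74 + 0.0908×1.02
       = 2.491 + 0.093 = 2.584 g/cm³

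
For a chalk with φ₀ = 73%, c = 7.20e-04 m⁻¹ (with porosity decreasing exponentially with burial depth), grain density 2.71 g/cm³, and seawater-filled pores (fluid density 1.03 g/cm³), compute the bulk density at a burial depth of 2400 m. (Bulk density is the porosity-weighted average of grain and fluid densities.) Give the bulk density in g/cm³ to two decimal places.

Working in km (1 km = 1000 m; c in km⁻¹ = c in m⁻¹ × 1000):
Porosity at depth: φ = 0.73·exp(−0.72×2.4) = 0.73×0.1776 = 0.1297
Bulk density: ρ_b = (1−φ)ρ_g + φ·ρ_f = 0.8703×2.71 + 0.1297×1.03
       = 2.359 + 0.134 = 2.492 g/cm³

2.49 g/cm³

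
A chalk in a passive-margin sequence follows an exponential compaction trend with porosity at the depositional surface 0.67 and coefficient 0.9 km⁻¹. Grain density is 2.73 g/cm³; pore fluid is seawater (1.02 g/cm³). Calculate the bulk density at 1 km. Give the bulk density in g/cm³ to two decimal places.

2.26 g/cm³

Porosity at depth: phi = 0.67·exp(−0.9×1) = 0.67×0.4066 = 0.2724
Bulk density: ρ_b = (1−phi)ρ_g + phi·ρ_f = 0.7276×2.73 + 0.2724×1.02
       = 1.986 + 0.278 = 2.264 g/cm³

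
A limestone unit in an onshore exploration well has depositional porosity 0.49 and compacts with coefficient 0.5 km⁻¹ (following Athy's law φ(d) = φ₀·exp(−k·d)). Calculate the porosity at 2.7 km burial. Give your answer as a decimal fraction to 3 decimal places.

0.127

φ = φ₀·exp(−k·d) = 0.49 × exp(−0.5 × 2.7) = 0.49 × exp(−1.35)
  = 0.49 × 0.2592 = 0.1270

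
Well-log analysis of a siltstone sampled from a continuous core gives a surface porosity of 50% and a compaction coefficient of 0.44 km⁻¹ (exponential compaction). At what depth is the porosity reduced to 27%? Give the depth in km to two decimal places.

1.40 km

Invert Athy's law: z = ln(n₀/n) / c
z = ln(0.5/0.27) / 0.44 = ln(1.852) / 0.44 = 0.6162 / 0.44 = 1.400 km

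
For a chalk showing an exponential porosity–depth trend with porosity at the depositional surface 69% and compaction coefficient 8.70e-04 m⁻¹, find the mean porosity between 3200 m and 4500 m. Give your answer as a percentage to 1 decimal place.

2.6%

Working in km (1 km = 1000 m; k in km⁻¹ = k in m⁻¹ × 1000):
⟨phi⟩ = (1/(z₂−z₁)) ∫ phi₀ e^(−kz) dz = phi₀·(e^(−k·z₁) − e^(−k·z₂)) / (k·(z₂−z₁))
e^(−0.87×3.2) = 0.0618; e^(−0.87×4.5) = 0.0199
⟨phi⟩ = 0.69 × (0.0618 − 0.0199) / (0.87 × 1.3) = 0.69 × 0.0370 = 0.0255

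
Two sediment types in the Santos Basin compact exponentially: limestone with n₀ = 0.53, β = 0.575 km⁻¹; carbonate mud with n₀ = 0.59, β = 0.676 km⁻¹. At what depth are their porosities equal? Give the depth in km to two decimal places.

Set n₀ₐ e^(−βₐz) = n₀ᵦ e^(−βᵦz) ⇒ ln(n₀ₐ/n₀ᵦ) = (βₐ − βᵦ)·z
z = ln(0.53/0.59) / (0.575 − 0.676) = -0.1072 / -0.101 = 1.062 km

1.06 km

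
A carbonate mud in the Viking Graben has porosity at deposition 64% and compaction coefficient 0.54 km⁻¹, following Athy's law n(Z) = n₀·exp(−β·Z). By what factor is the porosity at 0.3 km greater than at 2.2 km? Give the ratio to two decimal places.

n(Z₁)/n(Z₂) = e^(−β·Z₁)/e^(−β·Z₂) = e^{β(Z₂−Z₁)}
= exp(0.54 × 1.9) = exp(1.026) = 2.7899

2.79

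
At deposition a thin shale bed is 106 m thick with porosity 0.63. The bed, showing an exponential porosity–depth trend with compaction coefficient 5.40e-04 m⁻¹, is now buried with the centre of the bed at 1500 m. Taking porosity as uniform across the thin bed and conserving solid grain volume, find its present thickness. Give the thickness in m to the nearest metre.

54 m

Working in km (1 km = 1000 m; k in km⁻¹ = k in m⁻¹ × 1000):
Porosity at 1.5 km: n = 0.63·exp(−0.54×1.5) = 0.2803
Solid-volume conservation: h(1−n) = h₀(1−n₀) ⇒ h = h₀·(1−n₀)/(1−n)
h = 0.106 × (1 − 0.63)/(1 − 0.2803) = 0.106 × 0.5141 = 0.0545 km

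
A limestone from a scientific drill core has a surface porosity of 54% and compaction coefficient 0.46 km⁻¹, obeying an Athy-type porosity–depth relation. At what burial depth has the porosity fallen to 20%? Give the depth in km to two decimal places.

Invert Athy's law: Z = ln(n₀/n) / c
Z = ln(0.54/0.2) / 0.46 = ln(2.7) / 0.46 = 0.9933 / 0.46 = 2.159 km

2.16 km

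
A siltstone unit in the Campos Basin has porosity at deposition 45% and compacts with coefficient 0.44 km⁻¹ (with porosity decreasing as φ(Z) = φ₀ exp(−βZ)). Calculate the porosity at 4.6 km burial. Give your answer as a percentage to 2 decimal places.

φ = φ₀·exp(−β·Z) = 0.45 × exp(−0.44 × 4.6) = 0.45 × exp(−2.024)
  = 0.45 × 0.1321 = 0.0595

5.95%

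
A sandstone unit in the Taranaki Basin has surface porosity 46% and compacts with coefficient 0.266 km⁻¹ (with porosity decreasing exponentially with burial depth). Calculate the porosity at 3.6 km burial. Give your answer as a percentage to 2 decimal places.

phi = phi₀·exp(−k·z) = 0.46 × exp(−0.266 × 3.6) = 0.46 × exp(−0.9576)
  = 0.46 × 0.3838 = 0.1766

17.66%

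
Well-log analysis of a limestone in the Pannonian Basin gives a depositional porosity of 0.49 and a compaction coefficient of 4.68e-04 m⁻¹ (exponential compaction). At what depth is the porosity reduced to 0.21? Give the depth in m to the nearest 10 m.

Working in km (1 km = 1000 m; k in km⁻¹ = k in m⁻¹ × 1000):
Invert Athy's law: d = ln(n₀/n) / k
d = ln(0.49/0.21) / 0.468 = ln(2.333) / 0.468 = 0.8473 / 0.468 = 1.810 km

1810 m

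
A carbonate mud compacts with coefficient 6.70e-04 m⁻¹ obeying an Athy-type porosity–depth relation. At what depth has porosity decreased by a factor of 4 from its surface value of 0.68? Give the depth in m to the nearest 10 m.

2070 m

Working in km (1 km = 1000 m; k in km⁻¹ = k in m⁻¹ × 1000):
φ/φ₀ = 1/4 ⇒ exp(−k·Z) = 1/4 ⇒ Z = ln(4) / k
Z = 1.3863 / 0.67 = 2.069 km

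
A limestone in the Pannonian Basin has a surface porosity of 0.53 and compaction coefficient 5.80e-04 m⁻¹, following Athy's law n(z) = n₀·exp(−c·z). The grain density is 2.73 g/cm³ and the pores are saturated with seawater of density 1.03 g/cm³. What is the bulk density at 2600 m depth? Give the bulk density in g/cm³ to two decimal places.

2.53 g/cm³

Working in km (1 km = 1000 m; c in km⁻¹ = c in m⁻¹ × 1000):
Porosity at depth: n = 0.53·exp(−0.58×2.6) = 0.53×0.2214 = 0.1173
Bulk density: ρ_b = (1−n)ρ_g + n·ρ_f = 0.8827×2.73 + 0.1173×1.03
       = 2.410 + 0.121 = 2.531 g/cm³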